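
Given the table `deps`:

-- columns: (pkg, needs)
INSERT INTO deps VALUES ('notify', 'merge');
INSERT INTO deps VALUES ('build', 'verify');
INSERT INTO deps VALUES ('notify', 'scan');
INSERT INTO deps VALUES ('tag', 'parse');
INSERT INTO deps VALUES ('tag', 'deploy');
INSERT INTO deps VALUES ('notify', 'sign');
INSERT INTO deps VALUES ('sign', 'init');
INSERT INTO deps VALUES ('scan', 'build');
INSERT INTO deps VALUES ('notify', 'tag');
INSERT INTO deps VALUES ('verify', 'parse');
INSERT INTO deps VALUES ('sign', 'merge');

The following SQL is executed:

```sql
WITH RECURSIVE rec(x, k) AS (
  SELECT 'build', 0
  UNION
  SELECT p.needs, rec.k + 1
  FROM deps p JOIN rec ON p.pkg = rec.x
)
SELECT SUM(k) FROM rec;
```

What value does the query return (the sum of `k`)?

3

Base: (build, k=0).
Iteration 1: edges from {build} -> (verify, k=1).
Iteration 2: edges from {verify} -> (parse, k=2).
Iteration 3: no outgoing edges from {parse}; recursion stops.
SUM(k) = 0 + 1 + 2 = 3.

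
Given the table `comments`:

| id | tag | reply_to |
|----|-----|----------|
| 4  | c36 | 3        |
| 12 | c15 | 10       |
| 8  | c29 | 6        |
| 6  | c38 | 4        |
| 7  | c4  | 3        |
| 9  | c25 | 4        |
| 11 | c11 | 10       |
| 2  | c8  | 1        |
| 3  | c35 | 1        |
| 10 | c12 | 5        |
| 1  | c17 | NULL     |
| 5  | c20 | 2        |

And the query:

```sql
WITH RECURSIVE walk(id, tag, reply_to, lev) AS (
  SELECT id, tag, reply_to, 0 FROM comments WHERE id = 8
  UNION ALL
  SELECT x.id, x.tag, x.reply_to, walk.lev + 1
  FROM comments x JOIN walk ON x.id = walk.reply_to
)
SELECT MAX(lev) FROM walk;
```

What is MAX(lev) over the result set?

Base: id=8 (c29), reply_to=6, lev 0.
Iteration 1: join on id=6 -> c38 (id 6, reply_to=4, lev 1).
Iteration 2: join on id=4 -> c36 (id 4, reply_to=3, lev 2).
Iteration 3: join on id=3 -> c35 (id 3, reply_to=1, lev 3).
Iteration 4: join on id=1 -> c17 (id 1, reply_to=NULL, lev 4).
Iteration 5: reply_to is NULL; no match; recursion stops.
lev values: 0, 1, 2, 3, 4; the maximum is 4.

4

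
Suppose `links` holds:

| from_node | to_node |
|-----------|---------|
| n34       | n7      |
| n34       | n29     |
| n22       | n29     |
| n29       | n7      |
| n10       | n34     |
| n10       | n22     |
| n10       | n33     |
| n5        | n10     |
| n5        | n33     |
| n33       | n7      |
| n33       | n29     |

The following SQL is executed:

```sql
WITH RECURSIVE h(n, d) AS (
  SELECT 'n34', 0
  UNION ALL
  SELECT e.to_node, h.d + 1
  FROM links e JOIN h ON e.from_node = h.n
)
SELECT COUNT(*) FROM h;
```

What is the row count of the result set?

Base: (n34, d=0).
Iteration 1: edges from {n34} -> (n29, d=1), (n7, d=1).
Iteration 2: edges from {n29,n7} -> (n7, d=2).
Iteration 3: no outgoing edges from {n7}; recursion stops.
Total rows emitted: 4.

4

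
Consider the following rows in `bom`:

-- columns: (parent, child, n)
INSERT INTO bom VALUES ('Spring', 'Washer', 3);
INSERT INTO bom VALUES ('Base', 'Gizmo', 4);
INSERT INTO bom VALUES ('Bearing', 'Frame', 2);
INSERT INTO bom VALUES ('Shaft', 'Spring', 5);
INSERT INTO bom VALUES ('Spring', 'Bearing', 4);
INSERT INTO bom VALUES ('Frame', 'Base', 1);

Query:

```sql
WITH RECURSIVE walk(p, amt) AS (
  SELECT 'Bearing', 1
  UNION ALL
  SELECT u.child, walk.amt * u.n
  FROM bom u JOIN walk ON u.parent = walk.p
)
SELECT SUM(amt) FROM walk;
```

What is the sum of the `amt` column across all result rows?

Base: (Bearing, amt=1).
Iteration 1: components of {Bearing} -> Frame = 1*2 = 2.
Iteration 2: components of {Frame} -> Base = 2*1 = 2.
Iteration 3: components of {Base} -> Gizmo = 2*4 = 8.
Iteration 4: no further components; recursion stops.
SUM(amt) = 1 + 2 + 2 + 8 = 13.

13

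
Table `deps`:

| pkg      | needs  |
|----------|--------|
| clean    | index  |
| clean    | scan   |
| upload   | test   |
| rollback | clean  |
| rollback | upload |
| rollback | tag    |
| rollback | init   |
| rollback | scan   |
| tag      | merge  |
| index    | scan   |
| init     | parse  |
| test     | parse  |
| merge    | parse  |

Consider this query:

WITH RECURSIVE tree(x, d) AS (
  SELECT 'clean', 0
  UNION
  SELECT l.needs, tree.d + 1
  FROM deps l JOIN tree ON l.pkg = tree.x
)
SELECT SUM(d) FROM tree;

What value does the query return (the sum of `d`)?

4

Base: (clean, d=0).
Iteration 1: edges from {clean} -> (index, d=1), (scan, d=1).
Iteration 2: edges from {index,scan} -> (scan, d=2).
Iteration 3: no outgoing edges from {scan}; recursion stops.
SUM(d) = 0 + 1 + 1 + 2 = 4.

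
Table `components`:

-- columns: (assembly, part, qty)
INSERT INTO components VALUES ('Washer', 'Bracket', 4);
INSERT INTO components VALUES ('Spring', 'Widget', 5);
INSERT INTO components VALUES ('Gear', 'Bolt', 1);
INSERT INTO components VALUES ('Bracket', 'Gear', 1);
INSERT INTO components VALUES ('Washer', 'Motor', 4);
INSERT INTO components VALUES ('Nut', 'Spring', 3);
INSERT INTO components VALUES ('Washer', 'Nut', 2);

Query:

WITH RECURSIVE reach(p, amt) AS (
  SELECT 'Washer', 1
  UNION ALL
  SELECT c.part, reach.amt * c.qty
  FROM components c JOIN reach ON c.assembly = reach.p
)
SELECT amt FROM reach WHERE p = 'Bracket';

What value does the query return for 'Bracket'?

4

Base: (Washer, amt=1).
Iteration 1: components of {Washer} -> Bracket = 1*4 = 4, Motor = 1*4 = 4, Nut = 1*2 = 2.
Iteration 2: components of {Bracket,Motor,Nut} -> Gear = 4*1 = 4, Spring = 2*3 = 6.
Iteration 3: components of {Gear,Spring} -> Bolt = 4*1 = 4, Widget = 6*5 = 30.
Iteration 4: no further components; recursion stops.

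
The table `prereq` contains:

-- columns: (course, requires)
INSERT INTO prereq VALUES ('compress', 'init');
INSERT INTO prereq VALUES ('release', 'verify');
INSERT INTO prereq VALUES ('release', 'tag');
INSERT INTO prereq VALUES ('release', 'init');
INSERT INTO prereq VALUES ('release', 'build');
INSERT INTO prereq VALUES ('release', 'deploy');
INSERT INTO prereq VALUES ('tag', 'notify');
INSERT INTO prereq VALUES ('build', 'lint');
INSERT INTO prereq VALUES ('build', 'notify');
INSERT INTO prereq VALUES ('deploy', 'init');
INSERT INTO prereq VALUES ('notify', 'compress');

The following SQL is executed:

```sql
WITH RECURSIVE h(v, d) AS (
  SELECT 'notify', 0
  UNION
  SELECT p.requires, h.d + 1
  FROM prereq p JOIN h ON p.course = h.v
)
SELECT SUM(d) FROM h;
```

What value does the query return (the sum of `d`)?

3

Base: (notify, d=0).
Iteration 1: edges from {notify} -> (compress, d=1).
Iteration 2: edges from {compress} -> (init, d=2).
Iteration 3: no outgoing edges from {init}; recursion stops.
SUM(d) = 0 + 1 + 2 = 3.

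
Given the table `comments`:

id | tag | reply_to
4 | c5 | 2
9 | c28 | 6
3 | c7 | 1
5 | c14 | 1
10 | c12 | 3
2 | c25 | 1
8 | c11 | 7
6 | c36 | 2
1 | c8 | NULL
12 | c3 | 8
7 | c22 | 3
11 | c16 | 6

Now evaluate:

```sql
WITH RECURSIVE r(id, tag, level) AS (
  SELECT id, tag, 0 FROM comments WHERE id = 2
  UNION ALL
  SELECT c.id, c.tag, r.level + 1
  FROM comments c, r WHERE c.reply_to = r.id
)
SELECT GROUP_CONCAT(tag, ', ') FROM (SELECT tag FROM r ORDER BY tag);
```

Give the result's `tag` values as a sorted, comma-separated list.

Base: id=2 (c25) at level 0.
Iteration 1: rows with reply_to in {2} -> c5 (id 4, level 1), c36 (id 6, level 1).
Iteration 2: rows with reply_to in {4,6} -> c28 (id 9, level 2), c16 (id 11, level 2).
Iteration 3: no rows with reply_to in {9,11}; recursion stops.

c16, c25, c28, c36, c5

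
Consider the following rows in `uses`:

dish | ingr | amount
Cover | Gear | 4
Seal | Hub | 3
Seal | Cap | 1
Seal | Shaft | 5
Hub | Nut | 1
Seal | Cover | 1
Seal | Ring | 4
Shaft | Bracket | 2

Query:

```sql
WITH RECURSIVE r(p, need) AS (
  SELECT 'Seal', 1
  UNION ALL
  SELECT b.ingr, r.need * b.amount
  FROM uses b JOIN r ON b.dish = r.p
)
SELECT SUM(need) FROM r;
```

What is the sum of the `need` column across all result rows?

32

Base: (Seal, need=1).
Iteration 1: components of {Seal} -> Cap = 1*1 = 1, Cover = 1*1 = 1, Hub = 1*3 = 3, Ring = 1*4 = 4, Shaft = 1*5 = 5.
Iteration 2: components of {Cap,Cover,Hub,Ring,Shaft} -> Bracket = 5*2 = 10, Gear = 1*4 = 4, Nut = 3*1 = 3.
Iteration 3: no further components; recursion stops.
SUM(need) = 1 + 4 + 1 + 5 + 3 + 1 + 10 + 3 + 4 = 32.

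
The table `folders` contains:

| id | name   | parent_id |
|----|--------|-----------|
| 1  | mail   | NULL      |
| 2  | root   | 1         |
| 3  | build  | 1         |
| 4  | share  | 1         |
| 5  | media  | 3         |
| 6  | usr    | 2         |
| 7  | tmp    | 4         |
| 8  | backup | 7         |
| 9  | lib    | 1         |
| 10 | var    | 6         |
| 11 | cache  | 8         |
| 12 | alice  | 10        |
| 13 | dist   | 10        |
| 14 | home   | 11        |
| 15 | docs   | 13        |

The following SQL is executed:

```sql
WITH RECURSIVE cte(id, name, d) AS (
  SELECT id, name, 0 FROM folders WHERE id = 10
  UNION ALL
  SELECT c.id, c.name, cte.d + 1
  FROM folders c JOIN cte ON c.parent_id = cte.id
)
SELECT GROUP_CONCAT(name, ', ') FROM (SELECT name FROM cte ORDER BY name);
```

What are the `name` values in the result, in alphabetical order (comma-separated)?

alice, dist, docs, var

Base: id=10 (var) at d 0.
Iteration 1: rows with parent_id in {10} -> alice (id 12, d 1), dist (id 13, d 1).
Iteration 2: rows with parent_id in {12,13} -> docs (id 15, d 2).
Iteration 3: no rows with parent_id in {15}; recursion stops.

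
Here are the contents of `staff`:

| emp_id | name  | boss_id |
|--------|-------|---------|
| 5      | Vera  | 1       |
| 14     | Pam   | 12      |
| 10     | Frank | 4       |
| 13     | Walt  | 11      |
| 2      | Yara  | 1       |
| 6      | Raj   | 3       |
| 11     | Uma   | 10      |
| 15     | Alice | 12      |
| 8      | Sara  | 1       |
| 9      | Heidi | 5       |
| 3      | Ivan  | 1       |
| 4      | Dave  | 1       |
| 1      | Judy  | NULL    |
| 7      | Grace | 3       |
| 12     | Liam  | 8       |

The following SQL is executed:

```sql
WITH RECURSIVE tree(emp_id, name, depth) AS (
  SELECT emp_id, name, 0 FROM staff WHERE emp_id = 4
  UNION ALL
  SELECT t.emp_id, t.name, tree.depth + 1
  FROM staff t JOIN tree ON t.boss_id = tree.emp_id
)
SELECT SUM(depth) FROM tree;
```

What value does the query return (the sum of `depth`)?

6

Base: emp_id=4 (Dave) at depth 0.
Iteration 1: rows with boss_id in {4} -> Frank (id 10, depth 1).
Iteration 2: rows with boss_id in {10} -> Uma (id 11, depth 2).
Iteration 3: rows with boss_id in {11} -> Walt (id 13, depth 3).
Iteration 4: no rows with boss_id in {13}; recursion stops.
SUM(depth) = 0 + 1 + 2 + 3 = 6.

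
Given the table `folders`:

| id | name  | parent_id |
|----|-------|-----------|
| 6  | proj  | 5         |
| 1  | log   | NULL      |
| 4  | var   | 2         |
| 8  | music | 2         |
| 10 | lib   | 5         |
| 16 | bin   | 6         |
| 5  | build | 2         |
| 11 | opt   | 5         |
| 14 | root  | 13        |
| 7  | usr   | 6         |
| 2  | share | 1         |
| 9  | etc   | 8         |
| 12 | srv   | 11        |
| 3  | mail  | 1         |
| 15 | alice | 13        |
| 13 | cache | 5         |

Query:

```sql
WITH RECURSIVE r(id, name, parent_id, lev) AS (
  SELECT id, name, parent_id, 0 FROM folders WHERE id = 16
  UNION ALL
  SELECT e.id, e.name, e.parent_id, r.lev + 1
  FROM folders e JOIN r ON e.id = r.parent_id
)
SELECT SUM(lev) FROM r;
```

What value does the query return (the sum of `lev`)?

10

Base: id=16 (bin), parent_id=6, lev 0.
Iteration 1: join on id=6 -> proj (id 6, parent_id=5, lev 1).
Iteration 2: join on id=5 -> build (id 5, parent_id=2, lev 2).
Iteration 3: join on id=2 -> share (id 2, parent_id=1, lev 3).
Iteration 4: join on id=1 -> log (id 1, parent_id=NULL, lev 4).
Iteration 5: parent_id is NULL; no match; recursion stops.
SUM(lev) = 0 + 1 + 2 + 3 + 4 = 10.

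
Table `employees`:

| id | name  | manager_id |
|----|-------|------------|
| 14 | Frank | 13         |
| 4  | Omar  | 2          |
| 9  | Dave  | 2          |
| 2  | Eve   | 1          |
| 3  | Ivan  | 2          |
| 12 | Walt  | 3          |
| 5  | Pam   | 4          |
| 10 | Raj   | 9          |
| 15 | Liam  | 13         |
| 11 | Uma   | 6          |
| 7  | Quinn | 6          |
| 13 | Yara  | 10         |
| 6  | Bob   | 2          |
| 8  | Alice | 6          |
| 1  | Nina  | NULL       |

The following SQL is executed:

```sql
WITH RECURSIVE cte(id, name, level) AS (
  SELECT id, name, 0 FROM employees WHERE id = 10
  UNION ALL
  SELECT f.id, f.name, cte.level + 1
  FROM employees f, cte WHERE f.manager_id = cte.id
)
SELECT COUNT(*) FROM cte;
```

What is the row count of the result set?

4

Base: id=10 (Raj) at level 0.
Iteration 1: rows with manager_id in {10} -> Yara (id 13, level 1).
Iteration 2: rows with manager_id in {13} -> Frank (id 14, level 2), Liam (id 15, level 2).
Iteration 3: no rows with manager_id in {14,15}; recursion stops.
Total rows emitted: 4.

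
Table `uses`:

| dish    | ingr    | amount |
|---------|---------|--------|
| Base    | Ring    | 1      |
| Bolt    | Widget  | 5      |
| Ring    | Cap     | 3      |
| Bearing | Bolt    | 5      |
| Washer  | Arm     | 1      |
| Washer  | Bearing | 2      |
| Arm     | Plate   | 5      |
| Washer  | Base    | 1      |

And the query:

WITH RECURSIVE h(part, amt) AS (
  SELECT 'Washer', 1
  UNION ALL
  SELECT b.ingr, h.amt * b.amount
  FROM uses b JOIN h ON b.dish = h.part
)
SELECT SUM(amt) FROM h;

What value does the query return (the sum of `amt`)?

74

Base: (Washer, amt=1).
Iteration 1: components of {Washer} -> Arm = 1*1 = 1, Base = 1*1 = 1, Bearing = 1*2 = 2.
Iteration 2: components of {Arm,Base,Bearing} -> Bolt = 2*5 = 10, Plate = 1*5 = 5, Ring = 1*1 = 1.
Iteration 3: components of {Bolt,Plate,Ring} -> Cap = 1*3 = 3, Widget = 10*5 = 50.
Iteration 4: no further components; recursion stops.
SUM(amt) = 1 + 1 + 1 + 2 + 1 + 5 + 10 + 3 + 50 = 74.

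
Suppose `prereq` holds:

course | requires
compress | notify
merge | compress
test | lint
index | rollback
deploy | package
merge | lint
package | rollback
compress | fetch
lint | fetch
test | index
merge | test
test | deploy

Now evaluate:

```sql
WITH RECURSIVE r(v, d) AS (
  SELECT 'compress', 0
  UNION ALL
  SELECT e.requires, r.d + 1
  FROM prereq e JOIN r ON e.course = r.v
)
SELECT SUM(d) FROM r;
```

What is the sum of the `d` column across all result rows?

2

Base: (compress, d=0).
Iteration 1: edges from {compress} -> (fetch, d=1), (notify, d=1).
Iteration 2: no outgoing edges from {fetch,notify}; recursion stops.
SUM(d) = 0 + 1 + 1 = 2.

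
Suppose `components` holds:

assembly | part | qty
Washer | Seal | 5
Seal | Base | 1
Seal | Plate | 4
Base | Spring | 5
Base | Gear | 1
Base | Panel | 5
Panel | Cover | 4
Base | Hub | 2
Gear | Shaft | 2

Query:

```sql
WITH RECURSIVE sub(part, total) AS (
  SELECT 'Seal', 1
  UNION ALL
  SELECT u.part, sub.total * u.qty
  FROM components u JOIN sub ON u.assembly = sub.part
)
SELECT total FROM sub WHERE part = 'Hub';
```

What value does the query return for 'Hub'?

Base: (Seal, total=1).
Iteration 1: components of {Seal} -> Base = 1*1 = 1, Plate = 1*4 = 4.
Iteration 2: components of {Base,Plate} -> Gear = 1*1 = 1, Hub = 1*2 = 2, Panel = 1*5 = 5, Spring = 1*5 = 5.
Iteration 3: components of {Gear,Hub,Panel,Spring} -> Cover = 5*4 = 20, Shaft = 1*2 = 2.
Iteration 4: no further components; recursion stops.

2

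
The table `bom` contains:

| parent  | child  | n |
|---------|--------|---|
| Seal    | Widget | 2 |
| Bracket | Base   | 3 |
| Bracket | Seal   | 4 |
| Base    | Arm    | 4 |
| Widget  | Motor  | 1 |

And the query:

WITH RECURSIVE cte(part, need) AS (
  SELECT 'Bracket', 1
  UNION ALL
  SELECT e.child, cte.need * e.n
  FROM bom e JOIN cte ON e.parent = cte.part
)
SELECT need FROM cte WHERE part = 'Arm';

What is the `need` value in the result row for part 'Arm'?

Base: (Bracket, need=1).
Iteration 1: components of {Bracket} -> Base = 1*3 = 3, Seal = 1*4 = 4.
Iteration 2: components of {Base,Seal} -> Arm = 3*4 = 12, Widget = 4*2 = 8.
Iteration 3: components of {Arm,Widget} -> Motor = 8*1 = 8.
Iteration 4: no further components; recursion stops.

12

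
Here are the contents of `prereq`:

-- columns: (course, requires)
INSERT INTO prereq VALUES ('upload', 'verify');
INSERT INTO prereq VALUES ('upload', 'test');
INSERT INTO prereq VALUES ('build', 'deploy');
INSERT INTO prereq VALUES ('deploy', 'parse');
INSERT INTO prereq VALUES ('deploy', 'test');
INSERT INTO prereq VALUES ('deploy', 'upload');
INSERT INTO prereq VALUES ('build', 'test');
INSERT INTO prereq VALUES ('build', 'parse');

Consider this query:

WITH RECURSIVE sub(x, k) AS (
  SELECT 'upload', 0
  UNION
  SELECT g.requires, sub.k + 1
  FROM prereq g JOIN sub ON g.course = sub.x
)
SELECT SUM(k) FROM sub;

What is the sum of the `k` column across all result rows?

2

Base: (upload, k=0).
Iteration 1: edges from {upload} -> (test, k=1), (verify, k=1).
Iteration 2: no outgoing edges from {test,verify}; recursion stops.
SUM(k) = 0 + 1 + 1 = 2.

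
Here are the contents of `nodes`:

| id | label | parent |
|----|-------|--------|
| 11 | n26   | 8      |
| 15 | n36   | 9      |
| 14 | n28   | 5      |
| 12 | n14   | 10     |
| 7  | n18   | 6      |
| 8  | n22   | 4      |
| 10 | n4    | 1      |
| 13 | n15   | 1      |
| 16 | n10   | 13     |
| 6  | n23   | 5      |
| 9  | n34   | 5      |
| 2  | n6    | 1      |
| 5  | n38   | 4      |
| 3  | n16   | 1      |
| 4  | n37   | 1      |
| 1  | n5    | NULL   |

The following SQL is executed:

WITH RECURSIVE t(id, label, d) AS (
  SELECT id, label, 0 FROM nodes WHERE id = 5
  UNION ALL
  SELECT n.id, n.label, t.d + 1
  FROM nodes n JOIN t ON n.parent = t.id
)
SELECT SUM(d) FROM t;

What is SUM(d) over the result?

7

Base: id=5 (n38) at d 0.
Iteration 1: rows with parent in {5} -> n23 (id 6, d 1), n34 (id 9, d 1), n28 (id 14, d 1).
Iteration 2: rows with parent in {6,9,14} -> n18 (id 7, d 2), n36 (id 15, d 2).
Iteration 3: no rows with parent in {7,15}; recursion stops.
SUM(d) = 0 + 1 + 1 + 1 + 2 + 2 = 7.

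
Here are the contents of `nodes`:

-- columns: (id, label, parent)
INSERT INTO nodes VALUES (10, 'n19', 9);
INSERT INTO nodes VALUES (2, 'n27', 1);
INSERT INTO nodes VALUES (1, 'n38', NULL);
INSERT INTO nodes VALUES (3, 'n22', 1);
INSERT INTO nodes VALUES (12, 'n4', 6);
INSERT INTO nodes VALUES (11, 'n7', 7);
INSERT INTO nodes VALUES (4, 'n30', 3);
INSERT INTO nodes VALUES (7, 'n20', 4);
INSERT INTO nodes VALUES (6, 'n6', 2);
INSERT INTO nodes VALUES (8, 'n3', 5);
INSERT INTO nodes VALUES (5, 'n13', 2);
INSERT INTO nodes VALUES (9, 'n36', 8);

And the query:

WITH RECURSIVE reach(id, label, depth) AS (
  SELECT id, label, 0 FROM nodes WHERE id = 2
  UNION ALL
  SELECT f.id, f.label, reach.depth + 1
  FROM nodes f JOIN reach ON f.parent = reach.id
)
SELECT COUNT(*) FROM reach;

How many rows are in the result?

7

Base: id=2 (n27) at depth 0.
Iteration 1: rows with parent in {2} -> n13 (id 5, depth 1), n6 (id 6, depth 1).
Iteration 2: rows with parent in {5,6} -> n3 (id 8, depth 2), n4 (id 12, depth 2).
Iteration 3: rows with parent in {8,12} -> n36 (id 9, depth 3).
Iteration 4: rows with parent in {9} -> n19 (id 10, depth 4).
Iteration 5: no rows with parent in {10}; recursion stops.
Total rows emitted: 7.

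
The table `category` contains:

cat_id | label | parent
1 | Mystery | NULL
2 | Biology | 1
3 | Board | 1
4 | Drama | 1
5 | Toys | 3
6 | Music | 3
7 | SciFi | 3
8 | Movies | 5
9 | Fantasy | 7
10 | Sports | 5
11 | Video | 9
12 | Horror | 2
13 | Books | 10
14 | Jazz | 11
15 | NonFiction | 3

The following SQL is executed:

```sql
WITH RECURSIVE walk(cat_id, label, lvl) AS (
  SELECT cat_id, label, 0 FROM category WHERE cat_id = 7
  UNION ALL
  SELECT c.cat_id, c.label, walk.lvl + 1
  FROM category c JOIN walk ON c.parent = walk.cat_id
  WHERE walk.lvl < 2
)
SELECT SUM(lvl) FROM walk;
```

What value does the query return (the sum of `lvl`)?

Base: cat_id=7 (SciFi) at lvl 0.
Iteration 1: rows with parent in {7} -> Fantasy (id 9, lvl 1).
Iteration 2: rows with parent in {9} -> Video (id 11, lvl 2).
Iteration 3: lvl < 2 fails for all current rows; recursion stops.
SUM(lvl) = 0 + 1 + 2 = 3.

3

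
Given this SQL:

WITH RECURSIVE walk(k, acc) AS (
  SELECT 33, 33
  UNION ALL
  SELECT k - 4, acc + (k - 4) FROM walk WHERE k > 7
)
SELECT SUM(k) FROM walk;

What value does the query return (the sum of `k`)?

152

Base: k=33, acc=33.
Iteration 1: 33 > 7 holds -> k = 33 - 4 = 29, acc = 33 + 29 = 62.
Iteration 2: 29 > 7 holds -> k = 29 - 4 = 25, acc = 62 + 25 = 87.
Iteration 3: 25 > 7 holds -> k = 25 - 4 = 21, acc = 87 + 21 = 108.
Iteration 4: 21 > 7 holds -> k = 21 - 4 = 17, acc = 108 + 17 = 125.
Iteration 5: 17 > 7 holds -> k = 17 - 4 = 13, acc = 125 + 13 = 138.
Iteration 6: 13 > 7 holds -> k = 13 - 4 = 9, acc = 138 + 9 = 147.
Iteration 7: 9 > 7 holds -> k = 9 - 4 = 5, acc = 147 + 5 = 152.
Iteration 8: 5 > 7 fails; recursion stops.
SUM(k) = 33 + 29 + 25 + 21 + 17 + 13 + 9 + 5 = 152.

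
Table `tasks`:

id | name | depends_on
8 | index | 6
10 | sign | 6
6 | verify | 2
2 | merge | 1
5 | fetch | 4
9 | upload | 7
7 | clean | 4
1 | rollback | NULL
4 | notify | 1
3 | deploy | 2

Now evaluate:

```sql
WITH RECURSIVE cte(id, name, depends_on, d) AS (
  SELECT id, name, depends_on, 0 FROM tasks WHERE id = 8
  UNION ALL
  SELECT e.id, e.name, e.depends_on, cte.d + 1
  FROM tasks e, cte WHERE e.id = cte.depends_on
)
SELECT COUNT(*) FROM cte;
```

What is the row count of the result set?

4

Base: id=8 (index), depends_on=6, d 0.
Iteration 1: join on id=6 -> verify (id 6, depends_on=2, d 1).
Iteration 2: join on id=2 -> merge (id 2, depends_on=1, d 2).
Iteration 3: join on id=1 -> rollback (id 1, depends_on=NULL, d 3).
Iteration 4: depends_on is NULL; no match; recursion stops.
Total rows emitted: 4.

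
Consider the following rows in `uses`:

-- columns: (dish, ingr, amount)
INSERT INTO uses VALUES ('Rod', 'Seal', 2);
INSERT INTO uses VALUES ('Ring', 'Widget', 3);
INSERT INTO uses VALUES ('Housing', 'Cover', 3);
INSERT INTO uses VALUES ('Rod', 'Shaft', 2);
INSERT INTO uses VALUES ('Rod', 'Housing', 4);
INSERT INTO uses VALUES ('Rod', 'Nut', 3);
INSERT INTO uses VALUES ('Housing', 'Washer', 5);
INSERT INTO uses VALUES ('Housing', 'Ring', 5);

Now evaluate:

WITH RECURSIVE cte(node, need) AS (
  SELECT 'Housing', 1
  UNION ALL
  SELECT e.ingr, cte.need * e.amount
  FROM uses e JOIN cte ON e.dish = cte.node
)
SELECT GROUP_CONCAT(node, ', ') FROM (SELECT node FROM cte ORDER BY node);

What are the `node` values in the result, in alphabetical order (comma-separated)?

Cover, Housing, Ring, Washer, Widget

Base: (Housing, need=1).
Iteration 1: components of {Housing} -> Cover = 1*3 = 3, Ring = 1*5 = 5, Washer = 1*5 = 5.
Iteration 2: components of {Cover,Ring,Washer} -> Widget = 5*3 = 15.
Iteration 3: no further components; recursion stops.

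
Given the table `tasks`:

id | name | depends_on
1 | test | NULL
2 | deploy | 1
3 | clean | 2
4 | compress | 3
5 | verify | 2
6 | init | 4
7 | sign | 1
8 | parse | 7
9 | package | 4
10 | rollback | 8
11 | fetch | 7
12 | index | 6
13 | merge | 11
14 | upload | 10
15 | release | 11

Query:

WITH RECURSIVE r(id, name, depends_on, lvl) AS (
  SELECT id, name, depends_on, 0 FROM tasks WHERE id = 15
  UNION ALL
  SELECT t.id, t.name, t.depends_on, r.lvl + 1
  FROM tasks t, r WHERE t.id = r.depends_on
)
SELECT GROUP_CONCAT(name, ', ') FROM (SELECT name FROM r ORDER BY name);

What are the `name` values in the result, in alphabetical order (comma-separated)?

fetch, release, sign, test

Base: id=15 (release), depends_on=11, lvl 0.
Iteration 1: join on id=11 -> fetch (id 11, depends_on=7, lvl 1).
Iteration 2: join on id=7 -> sign (id 7, depends_on=1, lvl 2).
Iteration 3: join on id=1 -> test (id 1, depends_on=NULL, lvl 3).
Iteration 4: depends_on is NULL; no match; recursion stops.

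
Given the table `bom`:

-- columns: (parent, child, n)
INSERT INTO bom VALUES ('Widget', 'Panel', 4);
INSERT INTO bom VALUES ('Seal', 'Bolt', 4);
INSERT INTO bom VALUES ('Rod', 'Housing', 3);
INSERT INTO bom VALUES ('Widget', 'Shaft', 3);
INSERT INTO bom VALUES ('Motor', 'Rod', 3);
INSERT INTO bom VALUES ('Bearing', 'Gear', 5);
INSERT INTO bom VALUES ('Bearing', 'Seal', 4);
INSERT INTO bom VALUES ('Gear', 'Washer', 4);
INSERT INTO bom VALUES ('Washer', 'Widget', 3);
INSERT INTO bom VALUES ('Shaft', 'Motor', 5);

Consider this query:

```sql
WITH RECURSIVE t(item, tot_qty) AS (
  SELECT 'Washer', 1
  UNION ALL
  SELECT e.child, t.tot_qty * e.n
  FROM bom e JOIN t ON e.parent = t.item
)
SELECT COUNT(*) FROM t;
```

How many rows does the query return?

Base: (Washer, tot_qty=1).
Iteration 1: components of {Washer} -> Widget = 1*3 = 3.
Iteration 2: components of {Widget} -> Panel = 3*4 = 12, Shaft = 3*3 = 9.
Iteration 3: components of {Panel,Shaft} -> Motor = 9*5 = 45.
Iteration 4: components of {Motor} -> Rod = 45*3 = 135.
Iteration 5: components of {Rod} -> Housing = 135*3 = 405.
Iteration 6: no further components; recursion stops.
Total rows emitted: 7.

7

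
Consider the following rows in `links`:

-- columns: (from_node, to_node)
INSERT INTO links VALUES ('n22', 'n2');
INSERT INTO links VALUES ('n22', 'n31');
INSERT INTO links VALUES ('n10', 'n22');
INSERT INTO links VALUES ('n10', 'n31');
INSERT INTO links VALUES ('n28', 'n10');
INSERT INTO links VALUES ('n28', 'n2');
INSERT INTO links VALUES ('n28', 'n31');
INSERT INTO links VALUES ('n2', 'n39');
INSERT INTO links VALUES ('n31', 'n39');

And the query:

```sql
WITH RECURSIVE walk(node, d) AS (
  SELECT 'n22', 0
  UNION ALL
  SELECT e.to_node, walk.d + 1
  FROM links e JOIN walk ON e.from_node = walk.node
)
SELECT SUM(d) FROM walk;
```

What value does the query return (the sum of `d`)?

Base: (n22, d=0).
Iteration 1: edges from {n22} -> (n2, d=1), (n31, d=1).
Iteration 2: edges from {n2,n31} -> (n39, d=2) x2. [UNION ALL keeps all 2 new rows, including repeats]
Iteration 3: no outgoing edges from {n39}; recursion stops.
SUM(d) = 0 + 1 + 1 + 2 + 2 = 6.

6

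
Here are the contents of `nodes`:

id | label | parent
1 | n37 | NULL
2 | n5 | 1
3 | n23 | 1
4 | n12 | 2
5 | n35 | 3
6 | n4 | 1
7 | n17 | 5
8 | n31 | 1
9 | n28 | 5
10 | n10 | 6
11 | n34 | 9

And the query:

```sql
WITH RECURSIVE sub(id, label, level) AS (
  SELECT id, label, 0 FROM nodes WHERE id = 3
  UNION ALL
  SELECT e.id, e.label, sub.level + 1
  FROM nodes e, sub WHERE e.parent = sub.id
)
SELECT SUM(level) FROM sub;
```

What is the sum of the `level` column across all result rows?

Base: id=3 (n23) at level 0.
Iteration 1: rows with parent in {3} -> n35 (id 5, level 1).
Iteration 2: rows with parent in {5} -> n17 (id 7, level 2), n28 (id 9, level 2).
Iteration 3: rows with parent in {7,9} -> n34 (id 11, level 3).
Iteration 4: no rows with parent in {11}; recursion stops.
SUM(level) = 0 + 1 + 2 + 2 + 3 = 8.

8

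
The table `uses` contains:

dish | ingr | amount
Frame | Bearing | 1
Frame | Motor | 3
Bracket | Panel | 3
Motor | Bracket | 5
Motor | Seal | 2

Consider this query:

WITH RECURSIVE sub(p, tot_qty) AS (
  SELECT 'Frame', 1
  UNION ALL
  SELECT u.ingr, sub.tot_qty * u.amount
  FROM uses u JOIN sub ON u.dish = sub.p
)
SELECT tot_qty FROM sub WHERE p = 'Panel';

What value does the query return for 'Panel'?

45

Base: (Frame, tot_qty=1).
Iteration 1: components of {Frame} -> Bearing = 1*1 = 1, Motor = 1*3 = 3.
Iteration 2: components of {Bearing,Motor} -> Bracket = 3*5 = 15, Seal = 3*2 = 6.
Iteration 3: components of {Bracket,Seal} -> Panel = 15*3 = 45.
Iteration 4: no further components; recursion stops.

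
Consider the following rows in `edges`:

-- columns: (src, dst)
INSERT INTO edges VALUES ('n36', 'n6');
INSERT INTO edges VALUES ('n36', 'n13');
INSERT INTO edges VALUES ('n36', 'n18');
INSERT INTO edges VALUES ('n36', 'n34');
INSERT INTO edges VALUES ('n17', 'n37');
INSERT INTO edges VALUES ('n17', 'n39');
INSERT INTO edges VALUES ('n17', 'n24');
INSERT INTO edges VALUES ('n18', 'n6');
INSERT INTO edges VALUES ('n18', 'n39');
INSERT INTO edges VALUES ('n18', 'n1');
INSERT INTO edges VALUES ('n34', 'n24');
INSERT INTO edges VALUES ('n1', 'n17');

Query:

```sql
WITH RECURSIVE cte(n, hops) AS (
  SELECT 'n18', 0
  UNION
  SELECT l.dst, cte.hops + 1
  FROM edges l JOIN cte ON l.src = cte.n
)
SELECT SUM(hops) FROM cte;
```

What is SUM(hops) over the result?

14

Base: (n18, hops=0).
Iteration 1: edges from {n18} -> (n1, hops=1), (n39, hops=1), (n6, hops=1).
Iteration 2: edges from {n1,n39,n6} -> (n17, hops=2).
Iteration 3: edges from {n17} -> (n24, hops=3), (n37, hops=3), (n39, hops=3).
Iteration 4: no outgoing edges from {n24,n37,n39}; recursion stops.
SUM(hops) = 0 + 1 + 1 + 1 + 2 + 3 + 3 + 3 = 14.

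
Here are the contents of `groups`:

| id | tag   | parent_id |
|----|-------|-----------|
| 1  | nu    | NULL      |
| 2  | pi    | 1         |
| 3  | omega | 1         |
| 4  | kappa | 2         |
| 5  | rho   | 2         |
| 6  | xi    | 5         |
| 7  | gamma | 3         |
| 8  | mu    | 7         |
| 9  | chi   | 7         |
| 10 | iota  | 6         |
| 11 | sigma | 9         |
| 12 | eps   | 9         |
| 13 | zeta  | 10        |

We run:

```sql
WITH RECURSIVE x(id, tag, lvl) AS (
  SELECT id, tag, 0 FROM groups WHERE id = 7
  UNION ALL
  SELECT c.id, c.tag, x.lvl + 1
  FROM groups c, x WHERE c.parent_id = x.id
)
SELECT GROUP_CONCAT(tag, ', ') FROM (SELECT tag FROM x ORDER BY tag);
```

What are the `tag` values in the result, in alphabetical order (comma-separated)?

Base: id=7 (gamma) at lvl 0.
Iteration 1: rows with parent_id in {7} -> mu (id 8, lvl 1), chi (id 9, lvl 1).
Iteration 2: rows with parent_id in {8,9} -> sigma (id 11, lvl 2), eps (id 12, lvl 2).
Iteration 3: no rows with parent_id in {11,12}; recursion stops.

chi, eps, gamma, mu, sigma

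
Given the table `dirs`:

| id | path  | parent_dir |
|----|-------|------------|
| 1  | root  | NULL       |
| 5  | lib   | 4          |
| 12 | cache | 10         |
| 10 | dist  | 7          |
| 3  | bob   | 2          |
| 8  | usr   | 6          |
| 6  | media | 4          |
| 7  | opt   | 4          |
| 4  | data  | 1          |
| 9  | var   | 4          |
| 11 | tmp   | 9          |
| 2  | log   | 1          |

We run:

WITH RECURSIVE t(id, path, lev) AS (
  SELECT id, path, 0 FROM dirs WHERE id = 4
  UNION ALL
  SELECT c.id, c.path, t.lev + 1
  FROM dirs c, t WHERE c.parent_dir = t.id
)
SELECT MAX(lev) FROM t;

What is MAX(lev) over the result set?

3

Base: id=4 (data) at lev 0.
Iteration 1: rows with parent_dir in {4} -> lib (id 5, lev 1), media (id 6, lev 1), opt (id 7, lev 1), var (id 9, lev 1).
Iteration 2: rows with parent_dir in {5,6,7,9} -> usr (id 8, lev 2), dist (id 10, lev 2), tmp (id 11, lev 2).
Iteration 3: rows with parent_dir in {8,10,11} -> cache (id 12, lev 3).
Iteration 4: no rows with parent_dir in {12}; recursion stops.
lev values: 0, 1, 1, 1, 1, 2, 2, 2, 3; the maximum is 3.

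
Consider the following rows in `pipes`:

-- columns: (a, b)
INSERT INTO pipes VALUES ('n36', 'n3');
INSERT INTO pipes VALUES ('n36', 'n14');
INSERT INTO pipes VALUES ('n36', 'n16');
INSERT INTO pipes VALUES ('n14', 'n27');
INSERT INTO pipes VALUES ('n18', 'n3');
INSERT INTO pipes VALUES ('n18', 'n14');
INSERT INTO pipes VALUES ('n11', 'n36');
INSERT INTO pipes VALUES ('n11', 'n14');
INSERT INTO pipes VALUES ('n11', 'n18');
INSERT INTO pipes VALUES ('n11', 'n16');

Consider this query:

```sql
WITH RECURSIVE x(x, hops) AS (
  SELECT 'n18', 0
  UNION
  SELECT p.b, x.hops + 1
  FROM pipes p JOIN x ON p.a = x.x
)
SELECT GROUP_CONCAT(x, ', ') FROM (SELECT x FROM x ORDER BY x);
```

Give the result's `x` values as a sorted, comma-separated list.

n14, n18, n27, n3

Base: (n18, hops=0).
Iteration 1: edges from {n18} -> (n14, hops=1), (n3, hops=1).
Iteration 2: edges from {n14,n3} -> (n27, hops=2).
Iteration 3: no outgoing edges from {n27}; recursion stops.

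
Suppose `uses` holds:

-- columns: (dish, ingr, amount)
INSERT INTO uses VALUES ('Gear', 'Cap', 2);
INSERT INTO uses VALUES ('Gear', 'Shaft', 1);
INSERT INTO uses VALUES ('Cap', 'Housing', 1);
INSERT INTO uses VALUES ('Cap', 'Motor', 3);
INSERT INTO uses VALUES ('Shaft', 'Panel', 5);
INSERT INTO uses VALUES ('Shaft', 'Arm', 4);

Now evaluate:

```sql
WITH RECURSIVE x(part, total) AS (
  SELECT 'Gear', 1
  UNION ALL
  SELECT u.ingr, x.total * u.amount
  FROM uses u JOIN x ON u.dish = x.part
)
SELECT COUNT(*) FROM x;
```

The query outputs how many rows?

Base: (Gear, total=1).
Iteration 1: components of {Gear} -> Cap = 1*2 = 2, Shaft = 1*1 = 1.
Iteration 2: components of {Cap,Shaft} -> Arm = 1*4 = 4, Housing = 2*1 = 2, Motor = 2*3 = 6, Panel = 1*5 = 5.
Iteration 3: no further components; recursion stops.
Total rows emitted: 7.

7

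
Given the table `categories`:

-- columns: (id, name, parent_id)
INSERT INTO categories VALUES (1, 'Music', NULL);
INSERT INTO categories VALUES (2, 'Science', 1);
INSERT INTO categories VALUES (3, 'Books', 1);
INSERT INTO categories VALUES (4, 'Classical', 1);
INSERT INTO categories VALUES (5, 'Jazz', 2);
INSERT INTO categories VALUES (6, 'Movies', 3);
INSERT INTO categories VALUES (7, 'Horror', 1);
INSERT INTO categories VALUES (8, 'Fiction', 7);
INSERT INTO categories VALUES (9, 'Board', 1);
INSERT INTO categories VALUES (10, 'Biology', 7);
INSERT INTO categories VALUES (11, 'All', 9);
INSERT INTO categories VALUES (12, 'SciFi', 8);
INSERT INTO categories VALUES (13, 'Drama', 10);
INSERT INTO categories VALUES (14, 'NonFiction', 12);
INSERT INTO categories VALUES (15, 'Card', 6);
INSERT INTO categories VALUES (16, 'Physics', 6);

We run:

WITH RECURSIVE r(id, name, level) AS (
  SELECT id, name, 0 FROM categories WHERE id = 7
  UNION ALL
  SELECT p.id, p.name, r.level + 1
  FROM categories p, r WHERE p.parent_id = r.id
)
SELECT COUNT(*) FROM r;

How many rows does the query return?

6

Base: id=7 (Horror) at level 0.
Iteration 1: rows with parent_id in {7} -> Fiction (id 8, level 1), Biology (id 10, level 1).
Iteration 2: rows with parent_id in {8,10} -> SciFi (id 12, level 2), Drama (id 13, level 2).
Iteration 3: rows with parent_id in {12,13} -> NonFiction (id 14, level 3).
Iteration 4: no rows with parent_id in {14}; recursion stops.
Total rows emitted: 6.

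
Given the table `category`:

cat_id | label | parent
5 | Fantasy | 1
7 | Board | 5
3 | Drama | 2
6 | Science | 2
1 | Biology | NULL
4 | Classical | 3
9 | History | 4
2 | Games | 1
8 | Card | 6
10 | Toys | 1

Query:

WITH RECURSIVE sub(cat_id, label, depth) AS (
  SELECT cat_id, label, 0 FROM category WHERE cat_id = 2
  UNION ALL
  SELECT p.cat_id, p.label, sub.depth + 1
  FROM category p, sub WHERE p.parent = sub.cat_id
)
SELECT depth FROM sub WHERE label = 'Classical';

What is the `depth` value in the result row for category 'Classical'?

2

Base: cat_id=2 (Games) at depth 0.
Iteration 1: rows with parent in {2} -> Drama (id 3, depth 1), Science (id 6, depth 1).
Iteration 2: rows with parent in {3,6} -> Classical (id 4, depth 2), Card (id 8, depth 2).
Iteration 3: rows with parent in {4,8} -> History (id 9, depth 3).
Iteration 4: no rows with parent in {9}; recursion stops.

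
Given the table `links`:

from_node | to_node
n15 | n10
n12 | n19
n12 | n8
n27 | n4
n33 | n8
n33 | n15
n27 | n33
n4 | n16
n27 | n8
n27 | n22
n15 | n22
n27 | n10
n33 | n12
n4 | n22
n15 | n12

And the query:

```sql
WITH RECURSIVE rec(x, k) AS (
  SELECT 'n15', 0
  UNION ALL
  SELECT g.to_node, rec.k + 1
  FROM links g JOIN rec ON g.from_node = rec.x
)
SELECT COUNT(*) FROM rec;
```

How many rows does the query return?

Base: (n15, k=0).
Iteration 1: edges from {n15} -> (n10, k=1), (n12, k=1), (n22, k=1).
Iteration 2: edges from {n10,n12,n22} -> (n19, k=2), (n8, k=2).
Iteration 3: no outgoing edges from {n19,n8}; recursion stops.
Total rows emitted: 6.

6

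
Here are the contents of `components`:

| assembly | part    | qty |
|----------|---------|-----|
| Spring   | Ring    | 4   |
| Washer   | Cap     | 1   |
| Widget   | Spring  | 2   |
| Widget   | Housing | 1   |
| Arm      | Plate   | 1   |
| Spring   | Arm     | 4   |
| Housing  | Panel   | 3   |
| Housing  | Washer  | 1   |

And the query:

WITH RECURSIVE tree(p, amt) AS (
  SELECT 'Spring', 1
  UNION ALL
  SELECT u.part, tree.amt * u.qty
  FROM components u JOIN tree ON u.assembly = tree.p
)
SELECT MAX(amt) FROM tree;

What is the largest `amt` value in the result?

4

Base: (Spring, amt=1).
Iteration 1: components of {Spring} -> Arm = 1*4 = 4, Ring = 1*4 = 4.
Iteration 2: components of {Arm,Ring} -> Plate = 4*1 = 4.
Iteration 3: no further components; recursion stops.
amt values: 1, 4, 4, 4; the maximum is 4.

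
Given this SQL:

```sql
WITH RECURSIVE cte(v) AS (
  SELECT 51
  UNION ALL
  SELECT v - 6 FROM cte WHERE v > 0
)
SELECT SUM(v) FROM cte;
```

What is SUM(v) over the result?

Base: v=51.
Iteration 1: 51 > 0 holds -> v = 51 - 6 = 45.
Iteration 2: 45 > 0 holds -> v = 45 - 6 = 39.
Iteration 3: 39 > 0 holds -> v = 39 - 6 = 33.
Iteration 4: 33 > 0 holds -> v = 33 - 6 = 27.
Iteration 5: 27 > 0 holds -> v = 27 - 6 = 21.
Iteration 6: 21 > 0 holds -> v = 21 - 6 = 15.
Iteration 7: 15 > 0 holds -> v = 15 - 6 = 9.
Iteration 8: 9 > 0 holds -> v = 9 - 6 = 3.
Iteration 9: 3 > 0 holds -> v = 3 - 6 = -3.
Iteration 10: -3 > 0 fails; recursion stops.
SUM(v) = 51 + 45 + 39 + 33 + 27 + 21 + 15 + 9 + 3 + -3 = 240.

240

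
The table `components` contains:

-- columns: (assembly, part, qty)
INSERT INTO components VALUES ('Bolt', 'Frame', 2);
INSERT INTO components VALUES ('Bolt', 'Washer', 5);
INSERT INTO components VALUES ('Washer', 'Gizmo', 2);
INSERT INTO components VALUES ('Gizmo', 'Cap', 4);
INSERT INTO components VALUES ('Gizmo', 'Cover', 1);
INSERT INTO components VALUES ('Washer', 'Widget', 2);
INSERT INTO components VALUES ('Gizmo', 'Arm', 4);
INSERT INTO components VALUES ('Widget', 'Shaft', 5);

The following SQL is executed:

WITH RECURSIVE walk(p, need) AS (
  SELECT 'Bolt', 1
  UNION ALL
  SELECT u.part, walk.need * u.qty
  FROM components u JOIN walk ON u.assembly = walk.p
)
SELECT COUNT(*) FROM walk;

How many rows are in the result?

9

Base: (Bolt, need=1).
Iteration 1: components of {Bolt} -> Frame = 1*2 = 2, Washer = 1*5 = 5.
Iteration 2: components of {Frame,Washer} -> Gizmo = 5*2 = 10, Widget = 5*2 = 10.
Iteration 3: components of {Gizmo,Widget} -> Arm = 10*4 = 40, Cap = 10*4 = 40, Cover = 10*1 = 10, Shaft = 10*5 = 50.
Iteration 4: no further components; recursion stops.
Total rows emitted: 9.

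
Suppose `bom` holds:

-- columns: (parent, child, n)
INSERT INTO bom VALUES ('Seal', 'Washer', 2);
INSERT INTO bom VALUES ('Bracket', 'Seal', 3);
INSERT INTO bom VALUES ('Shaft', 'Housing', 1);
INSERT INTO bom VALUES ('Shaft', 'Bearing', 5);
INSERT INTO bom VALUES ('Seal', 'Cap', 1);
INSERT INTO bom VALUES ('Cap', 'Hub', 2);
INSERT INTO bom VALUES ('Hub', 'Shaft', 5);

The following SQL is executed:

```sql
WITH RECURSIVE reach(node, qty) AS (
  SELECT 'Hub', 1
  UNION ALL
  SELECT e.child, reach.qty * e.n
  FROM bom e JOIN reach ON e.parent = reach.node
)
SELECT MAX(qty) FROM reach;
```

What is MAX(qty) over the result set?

Base: (Hub, qty=1).
Iteration 1: components of {Hub} -> Shaft = 1*5 = 5.
Iteration 2: components of {Shaft} -> Bearing = 5*5 = 25, Housing = 5*1 = 5.
Iteration 3: no further components; recursion stops.
qty values: 1, 5, 5, 25; the maximum is 25.

25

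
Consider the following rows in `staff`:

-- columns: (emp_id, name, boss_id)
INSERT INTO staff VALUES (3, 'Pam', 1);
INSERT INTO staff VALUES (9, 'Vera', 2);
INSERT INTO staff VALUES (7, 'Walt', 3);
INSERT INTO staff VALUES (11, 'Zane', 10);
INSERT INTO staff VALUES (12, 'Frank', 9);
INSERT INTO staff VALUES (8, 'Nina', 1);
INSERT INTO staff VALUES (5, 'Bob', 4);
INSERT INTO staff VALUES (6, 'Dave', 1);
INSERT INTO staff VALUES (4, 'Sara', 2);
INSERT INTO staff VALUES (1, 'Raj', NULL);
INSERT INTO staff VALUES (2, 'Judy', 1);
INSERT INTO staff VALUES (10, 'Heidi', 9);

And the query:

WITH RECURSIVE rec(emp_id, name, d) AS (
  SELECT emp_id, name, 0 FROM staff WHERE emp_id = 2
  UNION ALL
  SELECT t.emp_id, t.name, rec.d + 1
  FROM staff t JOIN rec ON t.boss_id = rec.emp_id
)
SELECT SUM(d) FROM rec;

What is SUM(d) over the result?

Base: emp_id=2 (Judy) at d 0.
Iteration 1: rows with boss_id in {2} -> Sara (id 4, d 1), Vera (id 9, d 1).
Iteration 2: rows with boss_id in {4,9} -> Bob (id 5, d 2), Heidi (id 10, d 2), Frank (id 12, d 2).
Iteration 3: rows with boss_id in {5,10,12} -> Zane (id 11, d 3).
Iteration 4: no rows with boss_id in {11}; recursion stops.
SUM(d) = 0 + 1 + 1 + 2 + 2 + 2 + 3 = 11.

11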